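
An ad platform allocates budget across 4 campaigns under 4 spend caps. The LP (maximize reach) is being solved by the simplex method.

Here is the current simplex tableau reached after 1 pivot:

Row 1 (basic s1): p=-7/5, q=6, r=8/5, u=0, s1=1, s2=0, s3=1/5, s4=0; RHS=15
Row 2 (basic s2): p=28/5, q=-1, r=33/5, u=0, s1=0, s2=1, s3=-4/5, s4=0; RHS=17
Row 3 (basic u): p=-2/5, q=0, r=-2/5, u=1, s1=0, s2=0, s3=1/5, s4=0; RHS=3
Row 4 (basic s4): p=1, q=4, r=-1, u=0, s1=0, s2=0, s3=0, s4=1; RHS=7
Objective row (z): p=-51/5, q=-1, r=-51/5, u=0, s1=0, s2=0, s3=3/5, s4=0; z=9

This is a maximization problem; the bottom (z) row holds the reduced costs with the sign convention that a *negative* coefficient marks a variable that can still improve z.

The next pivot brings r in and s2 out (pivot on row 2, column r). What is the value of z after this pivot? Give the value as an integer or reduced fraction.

Minimum ratio for r: 17/(33/5) = 85/33.
z changes by −(z-row coeff of r)·ratio = −(-51/5)·(85/33) = 289/11.
New z = 9 + (289/11) = 388/11.

388/11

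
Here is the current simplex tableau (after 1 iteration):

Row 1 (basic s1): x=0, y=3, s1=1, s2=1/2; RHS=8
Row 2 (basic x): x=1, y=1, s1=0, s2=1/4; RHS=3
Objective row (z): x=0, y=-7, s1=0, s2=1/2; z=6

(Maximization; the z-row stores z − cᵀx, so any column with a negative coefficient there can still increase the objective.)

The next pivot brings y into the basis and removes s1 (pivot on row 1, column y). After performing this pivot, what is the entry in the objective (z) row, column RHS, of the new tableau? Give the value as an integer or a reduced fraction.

74/3

Pivot element is row 1, column y: 3.
Normalize row 1: new (row 1, RHS) = 8/3 = 8/3.
z-row ← z-row − (-7)·(new row 1): 6 − (-7)·(8/3) = 74/3.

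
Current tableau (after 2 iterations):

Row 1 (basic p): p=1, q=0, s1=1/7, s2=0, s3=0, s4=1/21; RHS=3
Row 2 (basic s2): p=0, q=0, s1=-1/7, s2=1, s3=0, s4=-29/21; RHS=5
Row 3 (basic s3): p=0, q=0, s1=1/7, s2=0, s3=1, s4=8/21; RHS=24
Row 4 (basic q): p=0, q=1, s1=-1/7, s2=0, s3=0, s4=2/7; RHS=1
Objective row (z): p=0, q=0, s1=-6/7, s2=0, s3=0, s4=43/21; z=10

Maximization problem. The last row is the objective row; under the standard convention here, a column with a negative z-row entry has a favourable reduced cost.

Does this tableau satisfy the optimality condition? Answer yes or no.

Column s1 has objective-row coefficient -6/7, which is negative; an improving pivot exists, so not yet optimal.

no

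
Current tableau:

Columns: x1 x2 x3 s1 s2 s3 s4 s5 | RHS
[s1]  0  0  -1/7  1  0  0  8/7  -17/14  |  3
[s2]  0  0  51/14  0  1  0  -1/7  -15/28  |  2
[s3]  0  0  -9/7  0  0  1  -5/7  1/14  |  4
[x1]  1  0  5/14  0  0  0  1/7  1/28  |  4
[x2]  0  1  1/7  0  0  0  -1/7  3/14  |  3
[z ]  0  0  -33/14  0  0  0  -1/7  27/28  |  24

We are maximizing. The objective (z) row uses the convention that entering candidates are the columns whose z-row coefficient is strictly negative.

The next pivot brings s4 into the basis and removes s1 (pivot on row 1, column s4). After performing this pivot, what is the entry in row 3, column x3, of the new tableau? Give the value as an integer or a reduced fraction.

-11/8

Pivot element is row 1, column s4: 8/7.
Normalize row 1: new (row 1, x3) = (-1/7)/(8/7) = -1/8.
row 3 ← row 3 − (-5/7)·(new row 1): -9/7 − (-5/7)·(-1/8) = -11/8.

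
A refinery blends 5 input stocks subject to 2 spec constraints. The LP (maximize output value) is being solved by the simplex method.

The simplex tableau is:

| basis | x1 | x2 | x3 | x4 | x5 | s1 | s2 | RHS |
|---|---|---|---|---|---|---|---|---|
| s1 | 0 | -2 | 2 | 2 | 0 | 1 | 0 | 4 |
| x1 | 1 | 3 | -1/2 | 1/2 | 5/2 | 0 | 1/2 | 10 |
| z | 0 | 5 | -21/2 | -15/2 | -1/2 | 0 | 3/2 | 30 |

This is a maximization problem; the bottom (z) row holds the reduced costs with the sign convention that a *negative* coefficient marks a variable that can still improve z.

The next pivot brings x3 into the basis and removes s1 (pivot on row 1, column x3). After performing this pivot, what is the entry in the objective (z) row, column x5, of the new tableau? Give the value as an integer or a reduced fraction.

-1/2

Pivot element is row 1, column x3: 2.
Normalize row 1: new (row 1, x5) = 0/2 = 0.
z-row ← z-row − (-21/2)·(new row 1): -1/2 − (-21/2)·0 = -1/2.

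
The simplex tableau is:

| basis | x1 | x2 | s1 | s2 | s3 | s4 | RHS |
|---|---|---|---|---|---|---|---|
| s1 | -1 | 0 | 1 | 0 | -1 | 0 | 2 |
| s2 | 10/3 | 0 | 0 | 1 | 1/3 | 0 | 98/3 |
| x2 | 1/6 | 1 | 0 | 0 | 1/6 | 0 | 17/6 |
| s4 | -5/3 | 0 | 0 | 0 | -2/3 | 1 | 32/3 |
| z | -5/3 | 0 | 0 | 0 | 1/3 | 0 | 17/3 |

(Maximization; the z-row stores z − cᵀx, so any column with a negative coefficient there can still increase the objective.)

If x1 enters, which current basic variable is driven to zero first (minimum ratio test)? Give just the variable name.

Ratios: row 1 (s1): entry -1 ≤ 0, skip; row 2 (s2): (98/3)/(10/3) = 49/5; row 3 (x2): (17/6)/(1/6) = 17; row 4 (s4): entry -5/3 ≤ 0, skip.
Minimum ratio 49/5 is in the s2 row, so s2 leaves.

s2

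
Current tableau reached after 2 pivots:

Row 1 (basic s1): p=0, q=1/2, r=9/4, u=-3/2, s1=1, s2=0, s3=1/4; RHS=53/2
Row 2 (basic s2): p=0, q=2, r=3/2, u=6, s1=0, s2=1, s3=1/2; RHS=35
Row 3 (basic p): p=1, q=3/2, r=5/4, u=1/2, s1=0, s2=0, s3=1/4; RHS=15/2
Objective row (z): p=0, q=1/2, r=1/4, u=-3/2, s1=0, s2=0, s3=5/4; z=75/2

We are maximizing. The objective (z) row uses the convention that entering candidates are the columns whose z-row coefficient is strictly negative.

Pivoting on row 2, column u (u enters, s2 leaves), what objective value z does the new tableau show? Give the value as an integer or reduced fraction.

185/4

Minimum ratio for u: 35/6 = 35/6.
z changes by −(z-row coeff of u)·ratio = −(-3/2)·(35/6) = 35/4.
New z = 75/2 + (35/4) = 185/4.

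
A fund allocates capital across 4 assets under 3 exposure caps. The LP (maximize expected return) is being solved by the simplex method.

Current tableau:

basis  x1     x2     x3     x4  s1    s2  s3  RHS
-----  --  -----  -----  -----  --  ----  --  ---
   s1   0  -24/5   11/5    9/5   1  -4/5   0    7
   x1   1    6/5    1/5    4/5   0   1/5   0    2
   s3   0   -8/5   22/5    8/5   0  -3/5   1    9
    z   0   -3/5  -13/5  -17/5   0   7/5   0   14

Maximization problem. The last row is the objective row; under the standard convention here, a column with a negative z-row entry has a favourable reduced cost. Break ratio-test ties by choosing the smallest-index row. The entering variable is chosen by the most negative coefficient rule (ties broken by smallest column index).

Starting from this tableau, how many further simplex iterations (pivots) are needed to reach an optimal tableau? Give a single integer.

pivot: x4 in, x1 out → z = 45/2
pivot: x3 in, s3 out → z = 395/16
No improving column remains; optimal.

2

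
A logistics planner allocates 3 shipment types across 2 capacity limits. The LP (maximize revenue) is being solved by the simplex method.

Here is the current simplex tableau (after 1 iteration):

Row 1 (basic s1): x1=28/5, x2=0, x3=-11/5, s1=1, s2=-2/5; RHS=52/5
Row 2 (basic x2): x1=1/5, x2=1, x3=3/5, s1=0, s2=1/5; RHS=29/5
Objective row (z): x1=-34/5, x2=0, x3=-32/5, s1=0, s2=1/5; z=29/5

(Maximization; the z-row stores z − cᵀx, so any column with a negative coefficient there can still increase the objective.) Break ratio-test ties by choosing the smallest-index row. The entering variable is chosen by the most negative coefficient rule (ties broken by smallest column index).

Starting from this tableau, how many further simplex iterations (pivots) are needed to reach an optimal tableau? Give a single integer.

2

pivot: x1 in, s1 out → z = 129/7
pivot: x3 in, x2 out → z = 91
No improving column remains; optimal.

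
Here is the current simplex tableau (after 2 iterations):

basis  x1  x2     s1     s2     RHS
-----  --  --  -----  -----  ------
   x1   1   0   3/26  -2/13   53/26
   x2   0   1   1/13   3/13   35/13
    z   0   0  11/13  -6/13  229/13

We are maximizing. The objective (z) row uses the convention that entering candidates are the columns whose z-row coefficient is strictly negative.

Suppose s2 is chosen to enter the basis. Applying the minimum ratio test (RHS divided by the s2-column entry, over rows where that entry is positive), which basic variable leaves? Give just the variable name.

x2

Ratios: row 1 (x1): entry -2/13 ≤ 0, skip; row 2 (x2): (35/13)/(3/13) = 35/3.
Minimum ratio 35/3 is in the x2 row, so x2 leaves.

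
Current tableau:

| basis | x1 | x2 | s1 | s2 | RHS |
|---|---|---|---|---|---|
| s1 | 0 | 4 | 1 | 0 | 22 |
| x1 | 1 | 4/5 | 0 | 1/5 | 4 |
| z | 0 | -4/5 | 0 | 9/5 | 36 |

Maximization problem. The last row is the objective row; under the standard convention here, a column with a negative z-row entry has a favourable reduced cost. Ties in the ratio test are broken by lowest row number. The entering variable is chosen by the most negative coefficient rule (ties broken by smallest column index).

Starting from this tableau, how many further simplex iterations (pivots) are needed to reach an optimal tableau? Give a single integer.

1

pivot: x2 in, x1 out → z = 40
No improving column remains; optimal.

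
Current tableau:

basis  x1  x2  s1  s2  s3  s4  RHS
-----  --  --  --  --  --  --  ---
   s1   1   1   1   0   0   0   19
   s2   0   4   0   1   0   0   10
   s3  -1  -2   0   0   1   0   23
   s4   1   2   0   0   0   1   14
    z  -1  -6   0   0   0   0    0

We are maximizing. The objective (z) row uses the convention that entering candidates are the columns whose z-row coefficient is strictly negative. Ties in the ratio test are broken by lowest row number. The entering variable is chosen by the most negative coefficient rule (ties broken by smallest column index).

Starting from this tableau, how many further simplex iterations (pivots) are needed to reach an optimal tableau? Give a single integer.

pivot: x2 in, s2 out → z = 15
pivot: x1 in, s4 out → z = 24
No improving column remains; optimal.

2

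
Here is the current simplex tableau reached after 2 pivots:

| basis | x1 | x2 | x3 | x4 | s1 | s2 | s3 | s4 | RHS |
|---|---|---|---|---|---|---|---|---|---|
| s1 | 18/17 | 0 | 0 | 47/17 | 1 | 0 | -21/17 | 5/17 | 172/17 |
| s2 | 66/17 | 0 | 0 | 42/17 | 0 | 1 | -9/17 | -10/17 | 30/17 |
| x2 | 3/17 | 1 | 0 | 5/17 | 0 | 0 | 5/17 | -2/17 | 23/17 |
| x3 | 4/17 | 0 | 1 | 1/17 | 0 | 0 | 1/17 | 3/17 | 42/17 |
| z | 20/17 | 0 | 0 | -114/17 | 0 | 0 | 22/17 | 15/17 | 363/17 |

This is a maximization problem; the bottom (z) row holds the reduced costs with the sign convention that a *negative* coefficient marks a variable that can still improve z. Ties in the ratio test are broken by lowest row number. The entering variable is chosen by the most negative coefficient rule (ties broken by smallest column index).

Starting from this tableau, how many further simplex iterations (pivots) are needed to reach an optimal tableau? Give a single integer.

pivot: x4 in, s2 out → z = 183/7
pivot: s4 in, s1 out → z = 129/4
pivot: s3 in, x3 out → z = 139/4
No improving column remains; optimal.

3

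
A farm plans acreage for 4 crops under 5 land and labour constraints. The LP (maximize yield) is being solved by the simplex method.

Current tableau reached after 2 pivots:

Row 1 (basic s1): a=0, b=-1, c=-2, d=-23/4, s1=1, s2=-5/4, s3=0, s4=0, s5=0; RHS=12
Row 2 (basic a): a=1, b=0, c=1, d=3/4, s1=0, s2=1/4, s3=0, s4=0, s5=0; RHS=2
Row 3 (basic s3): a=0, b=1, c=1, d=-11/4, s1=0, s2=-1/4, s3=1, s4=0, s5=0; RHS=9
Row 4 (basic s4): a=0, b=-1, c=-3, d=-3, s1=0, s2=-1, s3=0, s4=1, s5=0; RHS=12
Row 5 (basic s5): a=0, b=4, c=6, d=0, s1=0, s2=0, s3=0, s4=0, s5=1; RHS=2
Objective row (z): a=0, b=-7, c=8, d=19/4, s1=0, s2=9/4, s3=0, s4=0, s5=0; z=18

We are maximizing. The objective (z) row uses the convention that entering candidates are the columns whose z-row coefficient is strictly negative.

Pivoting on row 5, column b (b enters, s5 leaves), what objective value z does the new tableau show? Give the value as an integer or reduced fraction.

Minimum ratio for b: 2/4 = 1/2.
z changes by −(z-row coeff of b)·ratio = −(-7)·(1/2) = 7/2.
New z = 18 + (7/2) = 43/2.

43/2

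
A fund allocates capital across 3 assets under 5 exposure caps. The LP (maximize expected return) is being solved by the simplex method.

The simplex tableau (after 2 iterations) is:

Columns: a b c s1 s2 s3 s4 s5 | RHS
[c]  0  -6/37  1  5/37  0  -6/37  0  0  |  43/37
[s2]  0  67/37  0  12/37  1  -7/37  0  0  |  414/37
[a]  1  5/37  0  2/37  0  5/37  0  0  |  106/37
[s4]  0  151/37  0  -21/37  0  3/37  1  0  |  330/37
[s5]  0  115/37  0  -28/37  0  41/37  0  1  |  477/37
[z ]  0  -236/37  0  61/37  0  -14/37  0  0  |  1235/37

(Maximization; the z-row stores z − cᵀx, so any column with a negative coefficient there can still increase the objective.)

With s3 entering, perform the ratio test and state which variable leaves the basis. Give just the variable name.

s5

Ratios: row 1 (c): entry -6/37 ≤ 0, skip; row 2 (s2): entry -7/37 ≤ 0, skip; row 3 (a): (106/37)/(5/37) = 106/5; row 4 (s4): (330/37)/(3/37) = 110; row 5 (s5): (477/37)/(41/37) = 477/41.
Minimum ratio 477/41 is in the s5 row, so s5 leaves.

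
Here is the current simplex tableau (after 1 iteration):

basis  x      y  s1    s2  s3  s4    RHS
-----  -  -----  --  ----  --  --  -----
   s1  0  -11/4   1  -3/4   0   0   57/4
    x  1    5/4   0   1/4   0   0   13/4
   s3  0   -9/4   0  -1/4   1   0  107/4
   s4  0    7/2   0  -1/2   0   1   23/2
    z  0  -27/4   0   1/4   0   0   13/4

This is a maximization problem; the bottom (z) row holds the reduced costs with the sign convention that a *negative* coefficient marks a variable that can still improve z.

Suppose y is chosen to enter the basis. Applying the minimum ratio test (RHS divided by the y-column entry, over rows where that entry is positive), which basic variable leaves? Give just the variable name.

Ratios: row 1 (s1): entry -11/4 ≤ 0, skip; row 2 (x): (13/4)/(5/4) = 13/5; row 3 (s3): entry -9/4 ≤ 0, skip; row 4 (s4): (23/2)/(7/2) = 23/7.
Minimum ratio 13/5 is in the x row, so x leaves.

x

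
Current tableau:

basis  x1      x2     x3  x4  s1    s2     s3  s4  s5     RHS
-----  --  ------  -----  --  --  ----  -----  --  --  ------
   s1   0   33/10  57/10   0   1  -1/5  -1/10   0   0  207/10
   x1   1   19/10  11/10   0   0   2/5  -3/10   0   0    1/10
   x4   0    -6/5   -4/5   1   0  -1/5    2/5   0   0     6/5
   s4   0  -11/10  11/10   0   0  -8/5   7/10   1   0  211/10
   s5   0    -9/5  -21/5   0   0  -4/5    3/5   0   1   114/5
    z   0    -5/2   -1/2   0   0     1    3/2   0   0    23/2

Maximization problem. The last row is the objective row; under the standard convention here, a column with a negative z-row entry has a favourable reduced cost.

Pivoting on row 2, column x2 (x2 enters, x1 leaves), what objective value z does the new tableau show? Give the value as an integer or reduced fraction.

221/19

Minimum ratio for x2: (1/10)/(19/10) = 1/19.
z changes by −(z-row coeff of x2)·ratio = −(-5/2)·(1/19) = 5/38.
New z = 23/2 + (5/38) = 221/19.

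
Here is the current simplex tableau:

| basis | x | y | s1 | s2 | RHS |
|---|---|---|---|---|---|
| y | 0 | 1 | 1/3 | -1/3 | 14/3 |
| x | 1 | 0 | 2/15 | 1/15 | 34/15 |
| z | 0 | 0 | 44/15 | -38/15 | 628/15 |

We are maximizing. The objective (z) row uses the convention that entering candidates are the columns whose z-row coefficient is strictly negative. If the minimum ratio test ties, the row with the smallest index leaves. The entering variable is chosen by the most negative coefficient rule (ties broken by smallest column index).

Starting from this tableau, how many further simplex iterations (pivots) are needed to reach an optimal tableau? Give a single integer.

pivot: s2 in, x out → z = 128
No improving column remains; optimal.

1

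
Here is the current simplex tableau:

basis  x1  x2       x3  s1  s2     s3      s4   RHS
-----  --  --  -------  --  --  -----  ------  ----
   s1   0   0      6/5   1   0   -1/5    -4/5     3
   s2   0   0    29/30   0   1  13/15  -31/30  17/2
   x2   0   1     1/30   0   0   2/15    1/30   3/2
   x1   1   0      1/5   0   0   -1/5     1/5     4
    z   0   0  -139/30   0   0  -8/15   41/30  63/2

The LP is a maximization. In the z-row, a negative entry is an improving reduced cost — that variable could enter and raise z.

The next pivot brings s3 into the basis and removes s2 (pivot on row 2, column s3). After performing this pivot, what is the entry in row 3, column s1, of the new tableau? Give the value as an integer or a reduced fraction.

0

Pivot element is row 2, column s3: 13/15.
Normalize row 2: new (row 2, s1) = 0/(13/15) = 0.
row 3 ← row 3 − (2/15)·(new row 2): 0 − (2/15)·0 = 0.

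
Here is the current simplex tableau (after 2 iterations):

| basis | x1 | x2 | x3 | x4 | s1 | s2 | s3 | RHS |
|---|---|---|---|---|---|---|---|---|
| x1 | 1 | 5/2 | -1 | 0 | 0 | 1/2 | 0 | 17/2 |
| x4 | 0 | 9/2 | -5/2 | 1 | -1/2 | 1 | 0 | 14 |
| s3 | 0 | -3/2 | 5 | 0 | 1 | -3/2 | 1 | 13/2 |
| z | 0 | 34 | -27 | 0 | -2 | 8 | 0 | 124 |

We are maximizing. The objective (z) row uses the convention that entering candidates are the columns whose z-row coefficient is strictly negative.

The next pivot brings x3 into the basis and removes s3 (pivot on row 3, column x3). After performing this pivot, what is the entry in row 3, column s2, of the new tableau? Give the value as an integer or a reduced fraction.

-3/10

Pivot element is row 3, column x3: 5.
Normalize row 3: new (row 3, s2) = (-3/2)/5 = -3/10.
Row 3 is the pivot row, so the entry is -3/10.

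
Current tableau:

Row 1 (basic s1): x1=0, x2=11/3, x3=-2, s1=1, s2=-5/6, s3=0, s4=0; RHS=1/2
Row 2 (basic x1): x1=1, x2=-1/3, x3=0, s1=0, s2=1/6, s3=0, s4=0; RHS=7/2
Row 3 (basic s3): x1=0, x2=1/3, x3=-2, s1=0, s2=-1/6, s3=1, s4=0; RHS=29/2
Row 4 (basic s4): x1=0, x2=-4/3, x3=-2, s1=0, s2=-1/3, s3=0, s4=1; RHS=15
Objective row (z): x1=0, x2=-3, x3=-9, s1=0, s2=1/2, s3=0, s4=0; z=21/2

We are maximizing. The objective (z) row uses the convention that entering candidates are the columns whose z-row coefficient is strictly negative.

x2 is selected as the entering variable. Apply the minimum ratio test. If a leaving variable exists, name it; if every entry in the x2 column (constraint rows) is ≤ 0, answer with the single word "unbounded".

Ratios: row 1 (s1): (1/2)/(11/3) = 3/22; row 2 (x1): entry -1/3 ≤ 0, skip; row 3 (s3): (29/2)/(1/3) = 87/2; row 4 (s4): entry -4/3 ≤ 0, skip.
Minimum ratio is in the s1 row, so s1 leaves.

s1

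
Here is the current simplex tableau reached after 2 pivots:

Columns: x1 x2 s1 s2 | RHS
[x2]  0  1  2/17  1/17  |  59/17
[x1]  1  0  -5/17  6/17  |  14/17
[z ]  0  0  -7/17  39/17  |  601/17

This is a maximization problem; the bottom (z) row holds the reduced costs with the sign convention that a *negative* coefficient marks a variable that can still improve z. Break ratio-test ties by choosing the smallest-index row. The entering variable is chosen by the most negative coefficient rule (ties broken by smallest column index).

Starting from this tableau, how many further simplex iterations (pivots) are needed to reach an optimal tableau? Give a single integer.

1

pivot: s1 in, x2 out → z = 95/2
No improving column remains; optimal.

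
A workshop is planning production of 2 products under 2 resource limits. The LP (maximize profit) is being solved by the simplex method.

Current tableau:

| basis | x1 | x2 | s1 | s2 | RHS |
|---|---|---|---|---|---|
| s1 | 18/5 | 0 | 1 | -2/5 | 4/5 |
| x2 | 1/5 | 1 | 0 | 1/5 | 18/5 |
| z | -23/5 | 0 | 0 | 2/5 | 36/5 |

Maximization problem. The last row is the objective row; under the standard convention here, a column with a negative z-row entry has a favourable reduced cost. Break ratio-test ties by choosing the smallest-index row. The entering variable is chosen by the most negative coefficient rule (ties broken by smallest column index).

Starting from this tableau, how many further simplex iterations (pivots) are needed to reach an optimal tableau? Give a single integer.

pivot: x1 in, s1 out → z = 74/9
pivot: s2 in, x2 out → z = 10
No improving column remains; optimal.

2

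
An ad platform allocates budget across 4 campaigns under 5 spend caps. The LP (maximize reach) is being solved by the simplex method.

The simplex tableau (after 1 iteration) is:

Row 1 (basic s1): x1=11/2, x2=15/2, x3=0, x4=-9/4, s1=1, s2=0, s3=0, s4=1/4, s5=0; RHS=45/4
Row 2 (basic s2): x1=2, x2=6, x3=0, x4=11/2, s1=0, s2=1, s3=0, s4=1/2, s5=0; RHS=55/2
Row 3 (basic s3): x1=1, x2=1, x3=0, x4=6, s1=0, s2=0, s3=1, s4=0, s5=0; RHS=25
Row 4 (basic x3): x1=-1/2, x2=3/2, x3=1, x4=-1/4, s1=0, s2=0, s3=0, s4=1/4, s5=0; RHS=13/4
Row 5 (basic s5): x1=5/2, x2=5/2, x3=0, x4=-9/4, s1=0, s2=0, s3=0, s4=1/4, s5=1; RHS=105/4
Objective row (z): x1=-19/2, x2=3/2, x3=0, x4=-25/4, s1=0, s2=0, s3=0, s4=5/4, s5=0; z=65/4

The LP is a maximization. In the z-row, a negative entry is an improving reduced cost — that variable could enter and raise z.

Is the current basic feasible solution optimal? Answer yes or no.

no

Column x1 has objective-row coefficient -19/2, which is negative; an improving pivot exists, so not yet optimal.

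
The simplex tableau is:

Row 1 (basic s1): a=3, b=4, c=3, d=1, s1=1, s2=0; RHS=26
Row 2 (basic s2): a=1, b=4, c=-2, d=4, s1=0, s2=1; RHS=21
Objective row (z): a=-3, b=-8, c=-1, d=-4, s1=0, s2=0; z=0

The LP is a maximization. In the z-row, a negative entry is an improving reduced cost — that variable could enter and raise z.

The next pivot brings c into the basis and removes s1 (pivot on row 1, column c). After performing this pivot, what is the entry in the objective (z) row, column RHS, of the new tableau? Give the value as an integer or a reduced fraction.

26/3

Pivot element is row 1, column c: 3.
Normalize row 1: new (row 1, RHS) = 26/3 = 26/3.
z-row ← z-row − (-1)·(new row 1): 0 − (-1)·(26/3) = 26/3.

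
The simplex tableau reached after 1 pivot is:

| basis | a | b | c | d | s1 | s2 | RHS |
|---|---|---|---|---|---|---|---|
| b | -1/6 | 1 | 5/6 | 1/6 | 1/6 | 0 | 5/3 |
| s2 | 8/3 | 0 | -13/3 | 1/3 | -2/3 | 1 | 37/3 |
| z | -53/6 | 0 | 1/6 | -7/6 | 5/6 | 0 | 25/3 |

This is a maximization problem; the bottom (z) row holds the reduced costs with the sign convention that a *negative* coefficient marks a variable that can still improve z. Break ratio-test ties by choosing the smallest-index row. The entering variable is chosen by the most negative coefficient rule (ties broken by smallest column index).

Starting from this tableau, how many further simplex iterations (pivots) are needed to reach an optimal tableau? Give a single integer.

2

pivot: a in, s2 out → z = 787/16
pivot: c in, b out → z = 332/3
No improving column remains; optimal.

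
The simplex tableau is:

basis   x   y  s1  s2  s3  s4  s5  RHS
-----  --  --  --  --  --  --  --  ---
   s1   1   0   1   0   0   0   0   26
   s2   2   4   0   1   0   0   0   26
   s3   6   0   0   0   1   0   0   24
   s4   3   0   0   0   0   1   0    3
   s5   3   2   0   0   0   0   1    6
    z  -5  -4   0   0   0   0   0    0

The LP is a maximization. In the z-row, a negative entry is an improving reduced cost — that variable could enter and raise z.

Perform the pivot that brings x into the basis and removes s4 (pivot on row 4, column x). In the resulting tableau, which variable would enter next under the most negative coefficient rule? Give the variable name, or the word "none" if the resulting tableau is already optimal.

Pivot element 3. New z-row = old z-row − (-5)·(row 4/3).
Updated z-row coefficients: x: 0, y: -4, s1: 0, s2: 0, s3: 0, s4: 5/3, s5: 0.
The most negative is -4 in column y, so y would enter next.

y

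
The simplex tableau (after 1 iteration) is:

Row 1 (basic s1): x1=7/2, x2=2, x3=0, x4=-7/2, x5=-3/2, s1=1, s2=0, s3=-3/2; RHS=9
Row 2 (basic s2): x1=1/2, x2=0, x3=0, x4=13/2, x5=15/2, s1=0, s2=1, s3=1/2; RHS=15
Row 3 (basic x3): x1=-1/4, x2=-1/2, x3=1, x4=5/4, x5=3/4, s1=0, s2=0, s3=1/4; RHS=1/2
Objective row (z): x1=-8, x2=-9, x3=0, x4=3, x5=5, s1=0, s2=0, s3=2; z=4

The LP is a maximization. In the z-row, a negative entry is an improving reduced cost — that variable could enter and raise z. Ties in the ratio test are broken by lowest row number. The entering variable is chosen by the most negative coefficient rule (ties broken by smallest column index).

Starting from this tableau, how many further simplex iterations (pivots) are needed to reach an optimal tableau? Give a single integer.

3

pivot: x2 in, s1 out → z = 89/2
pivot: x4 in, s2 out → z = 961/13
pivot: s3 in, x4 out → z = 187
No improving column remains; optimal.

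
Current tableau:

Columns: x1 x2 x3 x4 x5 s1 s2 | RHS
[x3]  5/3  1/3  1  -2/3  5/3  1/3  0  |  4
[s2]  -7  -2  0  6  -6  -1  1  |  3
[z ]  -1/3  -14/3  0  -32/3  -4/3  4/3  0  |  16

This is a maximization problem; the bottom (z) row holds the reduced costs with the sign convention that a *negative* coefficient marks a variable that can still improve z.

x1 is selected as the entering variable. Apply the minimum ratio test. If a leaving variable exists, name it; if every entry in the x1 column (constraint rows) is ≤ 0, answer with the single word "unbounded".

x3

Ratios: row 1 (x3): 4/(5/3) = 12/5; row 2 (s2): entry -7 ≤ 0, skip.
Minimum ratio is in the x3 row, so x3 leaves.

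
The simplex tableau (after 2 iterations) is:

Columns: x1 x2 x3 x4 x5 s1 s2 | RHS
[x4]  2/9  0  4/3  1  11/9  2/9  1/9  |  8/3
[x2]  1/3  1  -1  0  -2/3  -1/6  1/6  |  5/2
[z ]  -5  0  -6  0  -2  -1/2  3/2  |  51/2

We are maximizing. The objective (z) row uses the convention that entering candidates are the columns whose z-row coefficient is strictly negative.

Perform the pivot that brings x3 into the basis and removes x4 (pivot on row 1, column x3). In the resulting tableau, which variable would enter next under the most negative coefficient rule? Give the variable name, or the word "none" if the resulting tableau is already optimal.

Pivot element 4/3. New z-row = old z-row − (-6)·(row 1/(4/3)).
Updated z-row coefficients: x1: -4, x2: 0, x3: 0, x4: 9/2, x5: 7/2, s1: 1/2, s2: 2.
The most negative is -4 in column x1, so x1 would enter next.

x1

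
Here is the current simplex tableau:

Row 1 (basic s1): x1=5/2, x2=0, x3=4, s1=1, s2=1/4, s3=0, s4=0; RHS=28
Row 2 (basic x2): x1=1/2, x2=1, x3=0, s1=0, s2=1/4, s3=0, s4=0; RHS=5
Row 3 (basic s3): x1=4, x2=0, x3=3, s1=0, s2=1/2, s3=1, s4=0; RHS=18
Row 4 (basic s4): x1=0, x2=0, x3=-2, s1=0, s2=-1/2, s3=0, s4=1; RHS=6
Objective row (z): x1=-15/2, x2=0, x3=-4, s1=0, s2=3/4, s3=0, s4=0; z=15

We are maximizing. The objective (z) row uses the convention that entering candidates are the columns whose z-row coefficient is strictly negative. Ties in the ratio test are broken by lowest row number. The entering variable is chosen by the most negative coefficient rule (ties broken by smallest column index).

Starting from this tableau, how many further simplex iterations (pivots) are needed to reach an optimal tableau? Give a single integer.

pivot: x1 in, s3 out → z = 195/4
No improving column remains; optimal.

1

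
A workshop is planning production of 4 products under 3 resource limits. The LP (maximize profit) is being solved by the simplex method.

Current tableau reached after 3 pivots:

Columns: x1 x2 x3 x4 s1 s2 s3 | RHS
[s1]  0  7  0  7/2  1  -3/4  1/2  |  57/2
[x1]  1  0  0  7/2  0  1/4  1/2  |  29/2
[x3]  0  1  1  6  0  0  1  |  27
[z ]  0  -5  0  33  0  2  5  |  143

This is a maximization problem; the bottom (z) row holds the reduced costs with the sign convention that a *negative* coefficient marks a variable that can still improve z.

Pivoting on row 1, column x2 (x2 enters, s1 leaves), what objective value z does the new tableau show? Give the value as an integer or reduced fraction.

2287/14

Minimum ratio for x2: (57/2)/7 = 57/14.
z changes by −(z-row coeff of x2)·ratio = −(-5)·(57/14) = 285/14.
New z = 143 + (285/14) = 2287/14.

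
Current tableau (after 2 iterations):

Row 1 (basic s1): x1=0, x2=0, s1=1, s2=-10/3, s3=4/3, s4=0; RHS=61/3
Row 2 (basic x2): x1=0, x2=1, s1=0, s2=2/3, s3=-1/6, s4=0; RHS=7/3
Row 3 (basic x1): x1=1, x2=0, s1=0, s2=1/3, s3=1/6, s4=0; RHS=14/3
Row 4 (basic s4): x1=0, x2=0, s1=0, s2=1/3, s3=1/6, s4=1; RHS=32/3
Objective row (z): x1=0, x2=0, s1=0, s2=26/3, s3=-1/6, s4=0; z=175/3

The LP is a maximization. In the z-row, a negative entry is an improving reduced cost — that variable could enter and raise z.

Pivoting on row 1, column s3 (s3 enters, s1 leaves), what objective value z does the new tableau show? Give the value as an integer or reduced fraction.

487/8

Minimum ratio for s3: (61/3)/(4/3) = 61/4.
z changes by −(z-row coeff of s3)·ratio = −(-1/6)·(61/4) = 61/24.
New z = 175/3 + (61/24) = 487/8.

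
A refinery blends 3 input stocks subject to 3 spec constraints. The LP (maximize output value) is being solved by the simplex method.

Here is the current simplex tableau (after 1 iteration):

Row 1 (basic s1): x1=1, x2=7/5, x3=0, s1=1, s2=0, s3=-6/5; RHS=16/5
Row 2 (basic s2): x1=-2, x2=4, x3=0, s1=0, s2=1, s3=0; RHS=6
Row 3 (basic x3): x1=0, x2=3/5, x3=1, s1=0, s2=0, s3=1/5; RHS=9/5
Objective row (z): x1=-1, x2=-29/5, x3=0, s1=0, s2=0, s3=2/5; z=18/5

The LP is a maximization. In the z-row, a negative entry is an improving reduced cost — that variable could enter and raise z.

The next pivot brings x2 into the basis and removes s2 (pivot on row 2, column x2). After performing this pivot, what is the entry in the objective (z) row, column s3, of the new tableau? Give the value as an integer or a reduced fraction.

Pivot element is row 2, column x2: 4.
Normalize row 2: new (row 2, s3) = 0/4 = 0.
z-row ← z-row − (-29/5)·(new row 2): 2/5 − (-29/5)·0 = 2/5.

2/5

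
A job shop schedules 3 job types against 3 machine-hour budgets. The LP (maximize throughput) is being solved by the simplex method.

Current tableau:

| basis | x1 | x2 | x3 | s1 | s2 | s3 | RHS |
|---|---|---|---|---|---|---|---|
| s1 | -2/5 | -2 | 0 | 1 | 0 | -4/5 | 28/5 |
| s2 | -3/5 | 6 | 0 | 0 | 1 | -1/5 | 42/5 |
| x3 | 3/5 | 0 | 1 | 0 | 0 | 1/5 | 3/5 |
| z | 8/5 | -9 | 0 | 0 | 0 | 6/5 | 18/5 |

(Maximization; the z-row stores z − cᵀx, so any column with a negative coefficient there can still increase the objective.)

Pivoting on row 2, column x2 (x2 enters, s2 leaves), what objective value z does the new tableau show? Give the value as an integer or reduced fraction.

81/5

Minimum ratio for x2: (42/5)/6 = 7/5.
z changes by −(z-row coeff of x2)·ratio = −(-9)·(7/5) = 63/5.
New z = 18/5 + (63/5) = 81/5.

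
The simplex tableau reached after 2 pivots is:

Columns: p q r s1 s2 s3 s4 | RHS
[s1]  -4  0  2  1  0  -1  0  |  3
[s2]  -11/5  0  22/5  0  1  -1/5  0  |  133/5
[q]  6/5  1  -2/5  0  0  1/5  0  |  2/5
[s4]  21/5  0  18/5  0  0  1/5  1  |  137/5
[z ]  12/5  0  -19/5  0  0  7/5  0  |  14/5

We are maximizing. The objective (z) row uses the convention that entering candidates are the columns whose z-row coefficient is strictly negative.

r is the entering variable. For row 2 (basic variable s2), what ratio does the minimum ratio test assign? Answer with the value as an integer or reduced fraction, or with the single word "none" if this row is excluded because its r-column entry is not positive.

133/22

Ratio = RHS / (r entry) = (133/5) / (22/5) = 133/22.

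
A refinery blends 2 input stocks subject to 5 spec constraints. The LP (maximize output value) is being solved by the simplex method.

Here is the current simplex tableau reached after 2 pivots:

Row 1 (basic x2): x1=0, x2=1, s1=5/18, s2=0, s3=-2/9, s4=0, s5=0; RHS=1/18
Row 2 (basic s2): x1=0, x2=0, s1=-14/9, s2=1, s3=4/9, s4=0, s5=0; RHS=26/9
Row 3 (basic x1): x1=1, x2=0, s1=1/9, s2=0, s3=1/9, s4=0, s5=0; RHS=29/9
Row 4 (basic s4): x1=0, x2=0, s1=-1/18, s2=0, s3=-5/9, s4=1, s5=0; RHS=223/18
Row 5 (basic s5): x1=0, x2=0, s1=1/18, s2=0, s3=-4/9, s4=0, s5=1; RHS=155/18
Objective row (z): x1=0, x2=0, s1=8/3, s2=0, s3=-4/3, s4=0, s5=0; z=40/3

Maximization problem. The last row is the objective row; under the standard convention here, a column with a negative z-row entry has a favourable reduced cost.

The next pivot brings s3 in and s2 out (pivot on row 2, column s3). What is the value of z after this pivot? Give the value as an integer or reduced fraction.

Minimum ratio for s3: (26/9)/(4/9) = 13/2.
z changes by −(z-row coeff of s3)·ratio = −(-4/3)·(13/2) = 26/3.
New z = 40/3 + (26/3) = 22.

22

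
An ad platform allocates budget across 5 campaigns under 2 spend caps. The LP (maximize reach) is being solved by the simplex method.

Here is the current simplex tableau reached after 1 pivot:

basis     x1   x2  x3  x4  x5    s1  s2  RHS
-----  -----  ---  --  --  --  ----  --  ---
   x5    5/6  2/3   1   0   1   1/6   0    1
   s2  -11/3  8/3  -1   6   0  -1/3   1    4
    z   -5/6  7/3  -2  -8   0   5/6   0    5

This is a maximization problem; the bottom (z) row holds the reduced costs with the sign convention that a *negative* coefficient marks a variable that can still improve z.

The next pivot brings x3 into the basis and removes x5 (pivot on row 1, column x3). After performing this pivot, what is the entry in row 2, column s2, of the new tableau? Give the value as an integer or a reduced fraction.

1

Pivot element is row 1, column x3: 1.
Normalize row 1: new (row 1, s2) = 0/1 = 0.
row 2 ← row 2 − (-1)·(new row 1): 1 − (-1)·0 = 1.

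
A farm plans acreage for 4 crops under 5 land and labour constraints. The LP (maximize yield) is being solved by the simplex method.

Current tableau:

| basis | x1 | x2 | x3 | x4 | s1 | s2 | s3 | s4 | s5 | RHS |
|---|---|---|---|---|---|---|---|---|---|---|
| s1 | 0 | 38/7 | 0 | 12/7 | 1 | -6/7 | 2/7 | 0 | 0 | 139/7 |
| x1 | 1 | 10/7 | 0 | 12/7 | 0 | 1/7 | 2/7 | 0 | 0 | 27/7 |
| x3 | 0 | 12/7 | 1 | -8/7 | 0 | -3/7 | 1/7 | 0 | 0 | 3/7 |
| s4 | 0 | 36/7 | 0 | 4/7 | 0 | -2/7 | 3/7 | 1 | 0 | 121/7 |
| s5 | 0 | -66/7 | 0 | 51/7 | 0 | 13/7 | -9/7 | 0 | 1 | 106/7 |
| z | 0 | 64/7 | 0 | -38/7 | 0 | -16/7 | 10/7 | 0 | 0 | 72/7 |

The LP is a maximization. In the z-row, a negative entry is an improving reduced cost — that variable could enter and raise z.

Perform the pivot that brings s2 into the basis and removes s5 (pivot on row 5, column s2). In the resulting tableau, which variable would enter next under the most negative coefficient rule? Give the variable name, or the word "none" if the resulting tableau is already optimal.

Pivot element 13/7. New z-row = old z-row − (-16/7)·(row 5/(13/7)).
Updated z-row coefficients: x1: 0, x2: -32/13, x3: 0, x4: 46/13, s1: 0, s2: 0, s3: -2/13, s4: 0, s5: 16/13.
The most negative is -32/13 in column x2, so x2 would enter next.

x2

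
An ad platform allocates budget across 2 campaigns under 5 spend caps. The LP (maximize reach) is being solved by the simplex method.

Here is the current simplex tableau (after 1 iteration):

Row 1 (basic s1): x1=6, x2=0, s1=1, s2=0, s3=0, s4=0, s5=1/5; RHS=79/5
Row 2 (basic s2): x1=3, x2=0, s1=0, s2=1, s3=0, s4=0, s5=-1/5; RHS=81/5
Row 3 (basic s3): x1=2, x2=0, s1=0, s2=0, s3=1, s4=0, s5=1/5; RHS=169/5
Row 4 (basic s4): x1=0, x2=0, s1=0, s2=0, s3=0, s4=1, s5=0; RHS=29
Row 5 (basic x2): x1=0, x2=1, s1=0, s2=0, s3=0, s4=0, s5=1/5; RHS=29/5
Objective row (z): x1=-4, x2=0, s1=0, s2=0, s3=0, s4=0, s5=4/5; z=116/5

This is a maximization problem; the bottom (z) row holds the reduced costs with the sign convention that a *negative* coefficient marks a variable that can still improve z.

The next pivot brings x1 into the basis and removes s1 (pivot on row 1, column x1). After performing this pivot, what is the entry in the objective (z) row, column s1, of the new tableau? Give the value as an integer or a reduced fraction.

2/3

Pivot element is row 1, column x1: 6.
Normalize row 1: new (row 1, s1) = 1/6 = 1/6.
z-row ← z-row − (-4)·(new row 1): 0 − (-4)·(1/6) = 2/3.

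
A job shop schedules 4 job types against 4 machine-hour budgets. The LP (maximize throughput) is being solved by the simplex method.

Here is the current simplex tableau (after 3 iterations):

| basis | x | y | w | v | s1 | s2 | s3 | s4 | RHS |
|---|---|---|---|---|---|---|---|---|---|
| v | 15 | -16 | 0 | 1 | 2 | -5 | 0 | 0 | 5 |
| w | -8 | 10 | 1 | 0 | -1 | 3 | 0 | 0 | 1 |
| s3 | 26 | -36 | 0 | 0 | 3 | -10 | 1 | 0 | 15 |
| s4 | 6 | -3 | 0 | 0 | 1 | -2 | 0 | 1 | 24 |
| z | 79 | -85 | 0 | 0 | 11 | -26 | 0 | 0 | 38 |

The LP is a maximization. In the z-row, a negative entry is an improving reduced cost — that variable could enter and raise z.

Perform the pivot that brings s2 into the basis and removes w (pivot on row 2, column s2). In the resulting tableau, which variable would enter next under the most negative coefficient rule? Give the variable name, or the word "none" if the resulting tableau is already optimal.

none

Pivot element 3. New z-row = old z-row − (-26)·(row 2/3).
Updated z-row coefficients: x: 29/3, y: 5/3, w: 26/3, v: 0, s1: 7/3, s2: 0, s3: 0, s4: 0.
No coefficient is strictly negative; the tableau after this pivot is optimal.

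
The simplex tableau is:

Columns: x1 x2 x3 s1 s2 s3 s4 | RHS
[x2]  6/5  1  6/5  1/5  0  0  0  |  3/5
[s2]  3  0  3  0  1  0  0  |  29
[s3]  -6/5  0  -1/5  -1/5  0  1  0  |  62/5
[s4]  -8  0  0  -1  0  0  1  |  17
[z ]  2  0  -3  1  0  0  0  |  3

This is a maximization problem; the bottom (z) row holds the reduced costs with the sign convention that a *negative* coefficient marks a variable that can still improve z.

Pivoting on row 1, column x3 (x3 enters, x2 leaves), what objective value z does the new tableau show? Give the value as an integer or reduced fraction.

9/2

Minimum ratio for x3: (3/5)/(6/5) = 1/2.
z changes by −(z-row coeff of x3)·ratio = −(-3)·(1/2) = 3/2.
New z = 3 + (3/2) = 9/2.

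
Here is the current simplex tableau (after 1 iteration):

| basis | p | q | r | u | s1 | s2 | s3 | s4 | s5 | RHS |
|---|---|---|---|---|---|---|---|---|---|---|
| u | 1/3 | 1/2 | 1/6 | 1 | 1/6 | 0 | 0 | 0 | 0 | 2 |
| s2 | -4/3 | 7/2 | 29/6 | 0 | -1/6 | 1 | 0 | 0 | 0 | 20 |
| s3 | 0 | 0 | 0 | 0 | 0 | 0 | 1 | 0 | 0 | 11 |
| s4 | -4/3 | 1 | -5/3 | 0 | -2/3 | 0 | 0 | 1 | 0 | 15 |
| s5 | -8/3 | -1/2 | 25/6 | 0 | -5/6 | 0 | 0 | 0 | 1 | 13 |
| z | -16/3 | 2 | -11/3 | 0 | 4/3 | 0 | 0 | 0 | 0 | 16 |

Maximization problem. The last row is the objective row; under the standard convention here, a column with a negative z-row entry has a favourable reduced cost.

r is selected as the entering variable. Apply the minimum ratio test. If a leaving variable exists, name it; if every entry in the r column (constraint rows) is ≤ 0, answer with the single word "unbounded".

s5

Ratios: row 1 (u): 2/(1/6) = 12; row 2 (s2): 20/(29/6) = 120/29; row 3 (s3): entry 0 ≤ 0, skip; row 4 (s4): entry -5/3 ≤ 0, skip; row 5 (s5): 13/(25/6) = 78/25.
Minimum ratio is in the s5 row, so s5 leaves.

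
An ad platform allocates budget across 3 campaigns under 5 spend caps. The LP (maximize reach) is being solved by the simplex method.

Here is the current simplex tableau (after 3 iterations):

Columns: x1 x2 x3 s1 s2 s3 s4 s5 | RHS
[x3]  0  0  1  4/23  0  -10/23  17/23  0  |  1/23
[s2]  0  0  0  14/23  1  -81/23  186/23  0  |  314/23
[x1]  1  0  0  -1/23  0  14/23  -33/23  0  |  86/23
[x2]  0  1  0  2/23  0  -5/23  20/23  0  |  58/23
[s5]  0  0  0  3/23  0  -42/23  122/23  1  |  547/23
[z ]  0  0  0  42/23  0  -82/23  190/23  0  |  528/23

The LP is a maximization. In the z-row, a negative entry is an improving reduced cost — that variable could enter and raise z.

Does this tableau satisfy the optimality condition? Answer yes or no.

no

Column s3 has objective-row coefficient -82/23, which is negative; an improving pivot exists, so not yet optimal.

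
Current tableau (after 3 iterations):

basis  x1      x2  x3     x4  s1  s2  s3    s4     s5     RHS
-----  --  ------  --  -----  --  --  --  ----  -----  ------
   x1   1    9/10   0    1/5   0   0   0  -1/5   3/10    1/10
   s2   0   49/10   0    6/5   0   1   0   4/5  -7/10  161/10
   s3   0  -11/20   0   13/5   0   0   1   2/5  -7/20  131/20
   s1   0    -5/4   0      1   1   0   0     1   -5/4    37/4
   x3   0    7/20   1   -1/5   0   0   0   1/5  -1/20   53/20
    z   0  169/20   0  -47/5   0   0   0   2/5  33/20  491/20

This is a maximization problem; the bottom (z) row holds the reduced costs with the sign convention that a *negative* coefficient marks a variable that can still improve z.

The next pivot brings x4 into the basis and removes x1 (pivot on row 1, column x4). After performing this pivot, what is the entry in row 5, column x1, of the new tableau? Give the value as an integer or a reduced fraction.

1

Pivot element is row 1, column x4: 1/5.
Normalize row 1: new (row 1, x1) = 1/(1/5) = 5.
row 5 ← row 5 − (-1/5)·(new row 1): 0 − (-1/5)·5 = 1.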